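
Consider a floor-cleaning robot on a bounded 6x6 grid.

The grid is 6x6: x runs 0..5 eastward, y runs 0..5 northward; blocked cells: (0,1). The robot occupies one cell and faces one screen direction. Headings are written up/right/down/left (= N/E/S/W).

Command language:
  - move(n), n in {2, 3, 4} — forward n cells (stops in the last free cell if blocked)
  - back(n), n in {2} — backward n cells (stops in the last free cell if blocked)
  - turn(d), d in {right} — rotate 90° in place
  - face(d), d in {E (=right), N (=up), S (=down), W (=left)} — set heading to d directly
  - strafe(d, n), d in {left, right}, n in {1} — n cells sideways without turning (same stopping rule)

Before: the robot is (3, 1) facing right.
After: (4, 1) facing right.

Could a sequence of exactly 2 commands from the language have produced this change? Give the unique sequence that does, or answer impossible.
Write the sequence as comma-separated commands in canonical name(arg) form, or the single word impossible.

back(2), move(3)

key: order matters: swapping back(2) and move(3) lands elsewhere
begin: (3, 1) facing right
t=1 back(2) ⇒ (1, 1) facing right
t=2 move(3) ⇒ (4, 1) facing right
no other 2-command option fits: unique.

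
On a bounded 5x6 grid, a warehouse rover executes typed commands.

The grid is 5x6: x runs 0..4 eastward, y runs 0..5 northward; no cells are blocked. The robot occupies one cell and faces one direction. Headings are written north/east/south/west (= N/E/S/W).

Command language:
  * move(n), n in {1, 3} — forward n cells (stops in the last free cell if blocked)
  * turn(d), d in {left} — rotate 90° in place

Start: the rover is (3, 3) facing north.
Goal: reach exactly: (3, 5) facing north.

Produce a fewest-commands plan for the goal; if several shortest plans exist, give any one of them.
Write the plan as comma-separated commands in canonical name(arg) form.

t0: (3, 3) facing north
step 1 (move(3)): (3, 5) facing north
no 0-step plan works, so 1 is optimal.

move(3)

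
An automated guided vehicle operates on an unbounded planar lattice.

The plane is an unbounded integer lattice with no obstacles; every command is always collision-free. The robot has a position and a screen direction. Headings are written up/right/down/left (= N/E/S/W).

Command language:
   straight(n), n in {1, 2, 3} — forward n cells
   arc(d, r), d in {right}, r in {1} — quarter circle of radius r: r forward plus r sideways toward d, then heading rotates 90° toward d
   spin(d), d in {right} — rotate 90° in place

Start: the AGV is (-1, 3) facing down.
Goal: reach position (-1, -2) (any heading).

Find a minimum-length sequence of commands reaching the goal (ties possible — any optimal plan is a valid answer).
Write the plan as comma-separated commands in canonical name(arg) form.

straight(2), straight(3)

begin: (-1, 3) facing down
1. straight(2) → (-1, 1) facing down
2. straight(3) → (-1, -2) facing down
no 1-step plan works, so 2 is optimal.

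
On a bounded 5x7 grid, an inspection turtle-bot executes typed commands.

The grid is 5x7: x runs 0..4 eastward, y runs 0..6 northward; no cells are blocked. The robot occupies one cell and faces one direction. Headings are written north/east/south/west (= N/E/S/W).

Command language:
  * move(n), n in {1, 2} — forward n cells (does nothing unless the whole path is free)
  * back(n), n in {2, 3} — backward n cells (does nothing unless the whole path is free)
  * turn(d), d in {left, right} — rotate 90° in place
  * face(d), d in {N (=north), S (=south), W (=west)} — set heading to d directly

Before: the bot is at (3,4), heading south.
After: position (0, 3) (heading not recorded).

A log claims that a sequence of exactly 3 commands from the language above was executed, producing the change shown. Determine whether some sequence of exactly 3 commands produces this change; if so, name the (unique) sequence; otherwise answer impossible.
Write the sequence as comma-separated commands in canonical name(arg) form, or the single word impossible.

key: running back(3) before move(1) would end elsewhere — order is forced
begin: at (3,4), heading south
step 1 (move(1)): at (3,3), heading south
step 2 (turn(left)): at (3,3), heading east
step 3 (back(3)): at (0,3), heading east
no rival 3-sequence matches.

move(1), turn(left), back(3)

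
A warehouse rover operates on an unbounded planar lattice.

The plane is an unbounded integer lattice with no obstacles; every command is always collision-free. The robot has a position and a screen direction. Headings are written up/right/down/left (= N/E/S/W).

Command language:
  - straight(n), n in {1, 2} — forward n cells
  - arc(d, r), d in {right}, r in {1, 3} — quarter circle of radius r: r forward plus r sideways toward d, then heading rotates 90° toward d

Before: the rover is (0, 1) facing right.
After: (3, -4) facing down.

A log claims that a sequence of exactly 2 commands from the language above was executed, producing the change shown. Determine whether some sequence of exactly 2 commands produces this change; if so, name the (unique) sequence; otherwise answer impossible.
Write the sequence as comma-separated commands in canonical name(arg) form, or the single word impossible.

key: cell and facing (now S) both changed — the 2 commands mix motion and turning
t0: (0, 1) facing right
[1] after arc(right, 3): (3, -2) facing down
[2] after straight(2): (3, -4) facing down
uniquely the one of 16 2-step routes that fits.

arc(right, 3), straight(2)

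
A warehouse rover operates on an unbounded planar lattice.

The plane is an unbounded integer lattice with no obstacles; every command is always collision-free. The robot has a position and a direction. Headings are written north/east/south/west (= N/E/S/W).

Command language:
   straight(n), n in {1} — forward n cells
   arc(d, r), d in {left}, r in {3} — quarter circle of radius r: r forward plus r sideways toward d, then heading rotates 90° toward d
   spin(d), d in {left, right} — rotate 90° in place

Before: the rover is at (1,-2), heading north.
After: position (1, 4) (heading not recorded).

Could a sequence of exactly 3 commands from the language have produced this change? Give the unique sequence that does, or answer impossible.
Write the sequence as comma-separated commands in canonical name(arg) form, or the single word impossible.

key: order matters: swapping spin(right) and arc(left, 3) lands elsewhere
start: at (1,-2), heading north
[1] after spin(right): at (1,-2), heading east
[2] after arc(left, 3): at (4,1), heading north
[3] after arc(left, 3): at (1,4), heading west
no other 3-command option fits: unique.

spin(right), arc(left, 3), arc(left, 3)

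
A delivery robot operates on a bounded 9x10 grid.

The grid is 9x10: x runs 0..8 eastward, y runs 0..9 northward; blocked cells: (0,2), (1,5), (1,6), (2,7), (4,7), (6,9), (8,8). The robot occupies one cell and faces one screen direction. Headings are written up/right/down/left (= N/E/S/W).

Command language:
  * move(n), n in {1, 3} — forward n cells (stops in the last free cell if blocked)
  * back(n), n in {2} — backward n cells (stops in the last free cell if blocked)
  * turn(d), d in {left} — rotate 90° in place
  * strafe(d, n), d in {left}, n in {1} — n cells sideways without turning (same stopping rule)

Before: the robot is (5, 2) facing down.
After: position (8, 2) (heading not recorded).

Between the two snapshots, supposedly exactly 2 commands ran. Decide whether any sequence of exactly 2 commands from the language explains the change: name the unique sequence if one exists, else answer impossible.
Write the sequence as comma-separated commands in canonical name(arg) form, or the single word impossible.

turn(left), move(3)

key: running move(3) before turn(left) would end elsewhere — order is forced
t0: (5, 2) facing down
step 1 (turn(left)): (5, 2) facing right
step 2 (move(3)): (8, 2) facing right
uniquely the one of 25 2-step routes that fits.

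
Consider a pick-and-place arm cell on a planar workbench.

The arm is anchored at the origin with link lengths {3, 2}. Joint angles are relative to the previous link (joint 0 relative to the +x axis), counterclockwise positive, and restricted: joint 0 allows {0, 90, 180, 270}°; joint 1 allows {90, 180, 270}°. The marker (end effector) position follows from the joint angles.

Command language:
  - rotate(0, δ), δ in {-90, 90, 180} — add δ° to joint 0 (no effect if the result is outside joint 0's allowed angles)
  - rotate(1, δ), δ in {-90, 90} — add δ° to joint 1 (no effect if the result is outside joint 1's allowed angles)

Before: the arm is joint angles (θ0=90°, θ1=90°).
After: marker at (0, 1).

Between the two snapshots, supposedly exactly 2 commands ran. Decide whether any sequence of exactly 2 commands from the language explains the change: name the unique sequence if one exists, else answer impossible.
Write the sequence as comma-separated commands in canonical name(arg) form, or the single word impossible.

rotate(1, -90), rotate(1, 90)

key: order matters: swapping rotate(1, -90) and rotate(1, 90) lands elsewhere
initial: joint angles (θ0=90°, θ1=90°)
[1] after rotate(1, -90): joint angles (θ0=90°, θ1=90°)
[2] after rotate(1, 90): joint angles (θ0=90°, θ1=180°)
no rival 2-sequence matches.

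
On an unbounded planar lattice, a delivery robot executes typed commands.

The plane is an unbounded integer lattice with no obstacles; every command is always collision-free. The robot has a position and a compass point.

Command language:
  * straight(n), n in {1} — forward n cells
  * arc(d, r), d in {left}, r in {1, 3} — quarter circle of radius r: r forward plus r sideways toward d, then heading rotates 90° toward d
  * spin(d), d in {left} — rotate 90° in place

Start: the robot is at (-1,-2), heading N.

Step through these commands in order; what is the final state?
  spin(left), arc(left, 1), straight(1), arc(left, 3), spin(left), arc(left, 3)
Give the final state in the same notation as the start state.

initial: at (-1,-2), heading N
step 1 (spin(left)): at (-1,-2), heading W
step 2 (arc(left, 1)): at (-2,-3), heading S
step 3 (straight(1)): at (-2,-4), heading S
step 4 (arc(left, 3)): at (1,-7), heading E
step 5 (spin(left)): at (1,-7), heading N
step 6 (arc(left, 3)): at (-2,-4), heading W

at (-2,-4), heading W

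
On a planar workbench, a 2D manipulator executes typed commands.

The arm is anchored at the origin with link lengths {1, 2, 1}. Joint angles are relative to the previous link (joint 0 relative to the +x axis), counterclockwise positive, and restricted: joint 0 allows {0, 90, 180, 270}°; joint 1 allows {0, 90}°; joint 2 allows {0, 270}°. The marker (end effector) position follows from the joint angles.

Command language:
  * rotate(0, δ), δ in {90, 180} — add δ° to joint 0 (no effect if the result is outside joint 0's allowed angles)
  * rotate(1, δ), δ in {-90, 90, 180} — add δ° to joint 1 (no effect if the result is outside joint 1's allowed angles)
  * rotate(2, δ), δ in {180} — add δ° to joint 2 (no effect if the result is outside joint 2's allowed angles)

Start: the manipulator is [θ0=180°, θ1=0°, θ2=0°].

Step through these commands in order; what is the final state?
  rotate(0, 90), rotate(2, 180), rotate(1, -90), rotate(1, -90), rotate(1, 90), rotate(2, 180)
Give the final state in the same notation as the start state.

from: [θ0=180°, θ1=0°, θ2=0°]
[1] after rotate(0, 90): [θ0=270°, θ1=0°, θ2=0°]
[2] after rotate(2, 180): [θ0=270°, θ1=0°, θ2=0°]
[3] after rotate(1, -90): [θ0=270°, θ1=0°, θ2=0°]
[4] after rotate(1, -90): [θ0=270°, θ1=0°, θ2=0°]
[5] after rotate(1, 90): [θ0=270°, θ1=90°, θ2=0°]
[6] after rotate(2, 180): [θ0=270°, θ1=90°, θ2=0°]

[θ0=270°, θ1=90°, θ2=0°]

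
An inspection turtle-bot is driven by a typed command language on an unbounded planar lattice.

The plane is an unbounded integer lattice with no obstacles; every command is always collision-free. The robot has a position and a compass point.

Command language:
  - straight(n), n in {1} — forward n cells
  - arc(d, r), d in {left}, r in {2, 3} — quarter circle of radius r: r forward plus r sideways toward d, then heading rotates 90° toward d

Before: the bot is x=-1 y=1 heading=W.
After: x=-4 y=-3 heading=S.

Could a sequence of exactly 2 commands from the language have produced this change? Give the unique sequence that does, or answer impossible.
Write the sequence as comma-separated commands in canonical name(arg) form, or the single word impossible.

key: running straight(1) before arc(left, 3) would end elsewhere — order is forced
initial: x=-1 y=1 heading=W
t=1 arc(left, 3) ⇒ x=-4 y=-2 heading=S
t=2 straight(1) ⇒ x=-4 y=-3 heading=S
uniquely the one of 9 2-step routes that fits.

arc(left, 3), straight(1)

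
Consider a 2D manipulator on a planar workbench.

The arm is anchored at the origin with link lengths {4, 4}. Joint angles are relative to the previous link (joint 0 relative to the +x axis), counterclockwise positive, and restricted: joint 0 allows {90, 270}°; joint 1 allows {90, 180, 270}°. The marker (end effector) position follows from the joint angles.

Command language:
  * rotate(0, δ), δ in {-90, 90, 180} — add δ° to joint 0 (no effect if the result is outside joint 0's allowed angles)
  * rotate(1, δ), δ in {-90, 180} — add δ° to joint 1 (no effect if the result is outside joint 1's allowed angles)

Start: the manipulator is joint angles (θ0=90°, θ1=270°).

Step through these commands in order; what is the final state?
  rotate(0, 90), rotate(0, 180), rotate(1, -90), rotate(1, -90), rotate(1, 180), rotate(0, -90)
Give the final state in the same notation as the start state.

t0: joint angles (θ0=90°, θ1=270°)
step 1 (rotate(0, 90)): joint angles (θ0=90°, θ1=270°)
step 2 (rotate(0, 180)): joint angles (θ0=270°, θ1=270°)
step 3 (rotate(1, -90)): joint angles (θ0=270°, θ1=180°)
step 4 (rotate(1, -90)): joint angles (θ0=270°, θ1=90°)
step 5 (rotate(1, 180)): joint angles (θ0=270°, θ1=270°)
step 6 (rotate(0, -90)): joint angles (θ0=270°, θ1=270°)

joint angles (θ0=270°, θ1=270°)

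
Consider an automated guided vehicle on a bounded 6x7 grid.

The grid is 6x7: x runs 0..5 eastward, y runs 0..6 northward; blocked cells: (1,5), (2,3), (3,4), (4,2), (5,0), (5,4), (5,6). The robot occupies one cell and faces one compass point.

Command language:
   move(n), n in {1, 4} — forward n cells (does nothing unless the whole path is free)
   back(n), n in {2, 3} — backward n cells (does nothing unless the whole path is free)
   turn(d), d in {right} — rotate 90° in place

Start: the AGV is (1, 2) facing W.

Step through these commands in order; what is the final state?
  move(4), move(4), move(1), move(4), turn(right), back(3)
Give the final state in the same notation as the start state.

initial: (1, 2) facing W
t=1 move(4) ⇒ (1, 2) facing W
t=2 move(4) ⇒ (1, 2) facing W
t=3 move(1) ⇒ (0, 2) facing W
t=4 move(4) ⇒ (0, 2) facing W
t=5 turn(right) ⇒ (0, 2) facing N
t=6 back(3) ⇒ (0, 2) facing N

(0, 2) facing N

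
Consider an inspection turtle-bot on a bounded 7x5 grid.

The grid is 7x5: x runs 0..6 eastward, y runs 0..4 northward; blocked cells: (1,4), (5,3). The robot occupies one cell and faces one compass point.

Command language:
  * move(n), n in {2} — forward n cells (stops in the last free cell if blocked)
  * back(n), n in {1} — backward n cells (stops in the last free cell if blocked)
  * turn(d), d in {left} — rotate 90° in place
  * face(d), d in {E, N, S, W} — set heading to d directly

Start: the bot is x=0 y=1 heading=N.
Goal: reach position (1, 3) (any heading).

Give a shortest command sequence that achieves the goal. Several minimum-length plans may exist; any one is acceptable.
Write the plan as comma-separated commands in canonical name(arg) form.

begin: x=0 y=1 heading=N
[1] after move(2): x=0 y=3 heading=N
[2] after turn(left): x=0 y=3 heading=W
[3] after back(1): x=1 y=3 heading=W
minimal: 3 command(s), checked below 3.

move(2), turn(left), back(1)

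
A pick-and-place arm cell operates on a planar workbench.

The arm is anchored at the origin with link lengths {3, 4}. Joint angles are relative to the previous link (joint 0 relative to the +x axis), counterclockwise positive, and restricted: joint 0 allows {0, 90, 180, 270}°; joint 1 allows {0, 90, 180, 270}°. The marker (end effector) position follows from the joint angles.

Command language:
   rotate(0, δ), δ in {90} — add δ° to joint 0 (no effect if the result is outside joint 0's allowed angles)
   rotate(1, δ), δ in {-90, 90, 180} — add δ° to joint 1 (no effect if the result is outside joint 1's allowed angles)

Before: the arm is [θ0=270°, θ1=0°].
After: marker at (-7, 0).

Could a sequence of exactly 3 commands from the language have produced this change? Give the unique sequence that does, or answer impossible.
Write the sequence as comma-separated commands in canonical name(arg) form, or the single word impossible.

t0: [θ0=270°, θ1=0°]
[1] after rotate(0, 90): [θ0=0°, θ1=0°]
[2] after rotate(0, 90): [θ0=90°, θ1=0°]
[3] after rotate(0, 90): [θ0=180°, θ1=0°]
no other 3-command option fits: unique.

rotate(0, 90), rotate(0, 90), rotate(0, 90)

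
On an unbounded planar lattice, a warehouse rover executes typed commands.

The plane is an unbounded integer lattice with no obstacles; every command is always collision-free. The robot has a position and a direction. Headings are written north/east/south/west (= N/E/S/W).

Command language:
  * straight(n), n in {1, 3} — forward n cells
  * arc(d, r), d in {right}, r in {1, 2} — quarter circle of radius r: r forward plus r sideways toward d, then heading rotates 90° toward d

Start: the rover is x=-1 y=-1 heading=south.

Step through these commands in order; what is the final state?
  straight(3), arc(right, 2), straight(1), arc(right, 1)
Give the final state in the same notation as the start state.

initial: x=-1 y=-1 heading=south
[1] after straight(3): x=-1 y=-4 heading=south
[2] after arc(right, 2): x=-3 y=-6 heading=west
[3] after straight(1): x=-4 y=-6 heading=west
[4] after arc(right, 1): x=-5 y=-5 heading=north

x=-5 y=-5 heading=north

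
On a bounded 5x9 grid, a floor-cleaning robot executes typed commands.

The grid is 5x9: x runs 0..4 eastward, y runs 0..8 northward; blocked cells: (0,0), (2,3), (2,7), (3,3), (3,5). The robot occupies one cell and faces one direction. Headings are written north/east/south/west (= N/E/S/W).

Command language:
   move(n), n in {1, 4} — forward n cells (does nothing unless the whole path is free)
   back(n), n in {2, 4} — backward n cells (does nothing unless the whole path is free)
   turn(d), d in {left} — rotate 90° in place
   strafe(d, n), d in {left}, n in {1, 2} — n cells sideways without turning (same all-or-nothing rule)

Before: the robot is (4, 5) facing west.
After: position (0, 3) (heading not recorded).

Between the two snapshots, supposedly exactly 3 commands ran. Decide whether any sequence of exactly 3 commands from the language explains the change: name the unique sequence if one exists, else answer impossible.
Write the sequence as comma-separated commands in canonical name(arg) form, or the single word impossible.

start: (4, 5) facing west
step 1 (strafe(left, 1)): (4, 4) facing west
step 2 (move(4)): (0, 4) facing west
step 3 (strafe(left, 1)): (0, 3) facing west
no other 3-command option fits: unique.

strafe(left, 1), move(4), strafe(left, 1)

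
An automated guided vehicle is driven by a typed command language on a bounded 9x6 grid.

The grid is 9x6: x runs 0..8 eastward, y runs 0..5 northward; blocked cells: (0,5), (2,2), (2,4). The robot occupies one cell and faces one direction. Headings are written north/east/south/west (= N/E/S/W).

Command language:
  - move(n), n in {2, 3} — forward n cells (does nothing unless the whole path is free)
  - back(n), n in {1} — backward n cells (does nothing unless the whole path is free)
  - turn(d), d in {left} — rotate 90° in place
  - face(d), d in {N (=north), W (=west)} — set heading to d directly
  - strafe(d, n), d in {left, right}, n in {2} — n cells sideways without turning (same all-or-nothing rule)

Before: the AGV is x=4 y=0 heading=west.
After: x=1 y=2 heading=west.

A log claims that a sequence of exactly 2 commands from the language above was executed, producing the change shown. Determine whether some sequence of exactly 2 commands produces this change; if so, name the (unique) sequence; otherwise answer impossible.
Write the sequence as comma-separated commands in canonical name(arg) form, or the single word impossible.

key: still facing W at the end — nothing in the sequence rotates
from: x=4 y=0 heading=west
[1] after move(3): x=1 y=0 heading=west
[2] after strafe(right, 2): x=1 y=2 heading=west
no rival 2-sequence matches.

move(3), strafe(right, 2)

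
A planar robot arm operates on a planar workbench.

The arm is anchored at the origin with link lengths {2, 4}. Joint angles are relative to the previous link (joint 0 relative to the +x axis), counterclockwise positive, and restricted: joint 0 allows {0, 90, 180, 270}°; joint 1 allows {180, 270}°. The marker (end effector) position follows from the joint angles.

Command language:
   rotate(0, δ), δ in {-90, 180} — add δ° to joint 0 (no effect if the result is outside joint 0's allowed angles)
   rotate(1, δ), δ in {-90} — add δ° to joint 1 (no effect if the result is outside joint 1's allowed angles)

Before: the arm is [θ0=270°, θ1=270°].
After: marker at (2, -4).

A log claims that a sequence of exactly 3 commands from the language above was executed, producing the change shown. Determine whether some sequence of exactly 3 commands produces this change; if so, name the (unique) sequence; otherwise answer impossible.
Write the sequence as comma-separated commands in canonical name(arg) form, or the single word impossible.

rotate(0, -90), rotate(0, -90), rotate(0, -90)

start: [θ0=270°, θ1=270°]
[1] after rotate(0, -90): [θ0=180°, θ1=270°]
[2] after rotate(0, -90): [θ0=90°, θ1=270°]
[3] after rotate(0, -90): [θ0=0°, θ1=270°]
uniquely the one of 27 3-step routes that fits.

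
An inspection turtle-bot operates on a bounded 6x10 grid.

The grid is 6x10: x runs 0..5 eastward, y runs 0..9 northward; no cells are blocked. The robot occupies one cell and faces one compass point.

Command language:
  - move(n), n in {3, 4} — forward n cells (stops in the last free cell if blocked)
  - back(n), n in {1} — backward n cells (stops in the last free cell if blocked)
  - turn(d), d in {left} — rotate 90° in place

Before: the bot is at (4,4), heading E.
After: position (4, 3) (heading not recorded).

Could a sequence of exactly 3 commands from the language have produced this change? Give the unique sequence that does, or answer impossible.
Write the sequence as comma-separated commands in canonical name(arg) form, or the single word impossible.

from: at (4,4), heading E
[1] after turn(left): at (4,4), heading N
[2] after back(1): at (4,3), heading N
[3] after turn(left): at (4,3), heading W
all 64 alternatives checked — unique.

turn(left), back(1), turn(left)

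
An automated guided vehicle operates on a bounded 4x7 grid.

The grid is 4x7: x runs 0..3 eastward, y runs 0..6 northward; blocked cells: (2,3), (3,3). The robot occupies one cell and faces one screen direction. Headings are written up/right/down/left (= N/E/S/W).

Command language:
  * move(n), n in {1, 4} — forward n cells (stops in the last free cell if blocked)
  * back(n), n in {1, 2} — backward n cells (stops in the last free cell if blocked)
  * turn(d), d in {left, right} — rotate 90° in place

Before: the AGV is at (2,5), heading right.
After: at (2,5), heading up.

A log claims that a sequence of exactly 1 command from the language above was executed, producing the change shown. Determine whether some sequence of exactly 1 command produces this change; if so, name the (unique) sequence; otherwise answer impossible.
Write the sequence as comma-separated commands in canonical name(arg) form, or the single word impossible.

key: (2,5) unchanged — the single command moves nothing
start: at (2,5), heading right
t=1 turn(left) ⇒ at (2,5), heading up
no rival 1-sequence matches.

turn(left)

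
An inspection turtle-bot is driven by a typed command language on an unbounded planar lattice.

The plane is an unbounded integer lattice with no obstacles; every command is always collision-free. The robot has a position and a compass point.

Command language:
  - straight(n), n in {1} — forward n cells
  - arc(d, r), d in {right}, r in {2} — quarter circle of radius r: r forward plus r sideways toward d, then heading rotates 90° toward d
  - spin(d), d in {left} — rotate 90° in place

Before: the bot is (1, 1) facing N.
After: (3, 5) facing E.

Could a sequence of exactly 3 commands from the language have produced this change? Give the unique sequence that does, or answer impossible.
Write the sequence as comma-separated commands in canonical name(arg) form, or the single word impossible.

straight(1), straight(1), arc(right, 2)

key: cell and facing (now E) both changed — the 3 commands mix motion and turning
from: (1, 1) facing N
[1] after straight(1): (1, 2) facing N
[2] after straight(1): (1, 3) facing N
[3] after arc(right, 2): (3, 5) facing E
all 27 alternatives checked — unique.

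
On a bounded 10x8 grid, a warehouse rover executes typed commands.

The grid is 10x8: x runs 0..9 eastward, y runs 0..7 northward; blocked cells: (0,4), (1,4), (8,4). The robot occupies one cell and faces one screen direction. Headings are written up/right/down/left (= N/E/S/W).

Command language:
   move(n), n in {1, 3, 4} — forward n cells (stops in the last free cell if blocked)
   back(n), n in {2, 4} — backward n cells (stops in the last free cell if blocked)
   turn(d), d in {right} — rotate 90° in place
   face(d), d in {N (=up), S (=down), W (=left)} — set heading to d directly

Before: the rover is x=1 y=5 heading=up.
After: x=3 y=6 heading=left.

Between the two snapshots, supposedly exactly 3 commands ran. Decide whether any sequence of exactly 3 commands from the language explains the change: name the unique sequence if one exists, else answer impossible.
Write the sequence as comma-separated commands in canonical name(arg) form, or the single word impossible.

move(1), face(W), back(2)

key: order matters: swapping move(1) and back(2) lands elsewhere
begin: x=1 y=5 heading=up
1. move(1) → x=1 y=6 heading=up
2. face(W) → x=1 y=6 heading=left
3. back(2) → x=3 y=6 heading=left
no rival 3-sequence matches.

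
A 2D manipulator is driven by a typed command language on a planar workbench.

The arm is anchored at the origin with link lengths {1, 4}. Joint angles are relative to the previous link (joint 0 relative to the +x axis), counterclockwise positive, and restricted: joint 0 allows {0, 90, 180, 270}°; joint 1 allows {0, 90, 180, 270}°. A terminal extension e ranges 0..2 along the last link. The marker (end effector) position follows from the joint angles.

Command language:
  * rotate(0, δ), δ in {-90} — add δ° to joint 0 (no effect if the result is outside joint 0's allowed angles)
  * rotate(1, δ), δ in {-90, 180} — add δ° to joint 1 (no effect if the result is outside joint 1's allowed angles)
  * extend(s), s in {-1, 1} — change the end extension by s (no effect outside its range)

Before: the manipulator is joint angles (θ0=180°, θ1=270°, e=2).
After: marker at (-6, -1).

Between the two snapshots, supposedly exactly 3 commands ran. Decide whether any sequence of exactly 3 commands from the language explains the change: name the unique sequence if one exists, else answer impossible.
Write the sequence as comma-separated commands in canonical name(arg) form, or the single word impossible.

from: joint angles (θ0=180°, θ1=270°, e=2)
1. rotate(0, -90) → joint angles (θ0=90°, θ1=270°, e=2)
2. rotate(0, -90) → joint angles (θ0=0°, θ1=270°, e=2)
3. rotate(0, -90) → joint angles (θ0=270°, θ1=270°, e=2)
no rival 3-sequence matches.

rotate(0, -90), rotate(0, -90), rotate(0, -90)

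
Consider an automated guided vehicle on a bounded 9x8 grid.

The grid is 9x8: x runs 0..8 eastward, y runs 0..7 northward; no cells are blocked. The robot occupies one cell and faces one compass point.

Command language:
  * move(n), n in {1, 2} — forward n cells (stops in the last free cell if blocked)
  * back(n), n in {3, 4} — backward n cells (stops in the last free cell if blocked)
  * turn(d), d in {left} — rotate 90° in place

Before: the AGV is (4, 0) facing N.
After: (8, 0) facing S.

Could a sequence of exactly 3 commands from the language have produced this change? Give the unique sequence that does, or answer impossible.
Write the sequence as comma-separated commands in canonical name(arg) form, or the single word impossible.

turn(left), back(4), turn(left)

key: cell and facing (now S) both changed — the 3 commands mix motion and turning
from: (4, 0) facing N
[1] after turn(left): (4, 0) facing W
[2] after back(4): (8, 0) facing W
[3] after turn(left): (8, 0) facing S
uniquely the one of 125 3-step routes that fits.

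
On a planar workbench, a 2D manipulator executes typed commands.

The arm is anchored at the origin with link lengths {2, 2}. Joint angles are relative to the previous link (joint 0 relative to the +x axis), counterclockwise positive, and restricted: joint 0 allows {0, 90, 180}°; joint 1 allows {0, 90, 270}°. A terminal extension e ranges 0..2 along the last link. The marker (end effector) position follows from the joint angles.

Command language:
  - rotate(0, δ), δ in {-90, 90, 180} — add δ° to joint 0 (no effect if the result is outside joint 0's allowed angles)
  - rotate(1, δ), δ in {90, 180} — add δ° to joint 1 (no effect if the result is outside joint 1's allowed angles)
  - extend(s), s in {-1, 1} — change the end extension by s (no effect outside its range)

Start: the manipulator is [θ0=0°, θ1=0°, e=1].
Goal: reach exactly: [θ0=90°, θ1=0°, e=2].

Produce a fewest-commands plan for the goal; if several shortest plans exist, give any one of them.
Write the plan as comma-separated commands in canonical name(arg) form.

start: [θ0=0°, θ1=0°, e=1]
1. rotate(0, 90) → [θ0=90°, θ1=0°, e=1]
2. extend(1) → [θ0=90°, θ1=0°, e=2]
minimal: 2 command(s), checked below 2.

rotate(0, 90), extend(1)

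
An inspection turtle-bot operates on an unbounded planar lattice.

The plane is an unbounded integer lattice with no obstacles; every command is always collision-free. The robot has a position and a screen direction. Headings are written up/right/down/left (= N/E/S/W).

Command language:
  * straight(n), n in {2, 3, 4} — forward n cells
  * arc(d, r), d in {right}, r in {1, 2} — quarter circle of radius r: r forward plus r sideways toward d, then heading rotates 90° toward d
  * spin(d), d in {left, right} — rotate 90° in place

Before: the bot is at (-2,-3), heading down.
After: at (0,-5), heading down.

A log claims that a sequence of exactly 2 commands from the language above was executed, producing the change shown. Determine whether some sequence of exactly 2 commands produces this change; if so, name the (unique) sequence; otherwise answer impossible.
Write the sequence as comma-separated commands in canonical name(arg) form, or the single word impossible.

spin(left), arc(right, 2)

key: order matters: swapping spin(left) and arc(right, 2) lands elsewhere
t0: at (-2,-3), heading down
t=1 spin(left) ⇒ at (-2,-3), heading right
t=2 arc(right, 2) ⇒ at (0,-5), heading down
no rival 2-sequence matches.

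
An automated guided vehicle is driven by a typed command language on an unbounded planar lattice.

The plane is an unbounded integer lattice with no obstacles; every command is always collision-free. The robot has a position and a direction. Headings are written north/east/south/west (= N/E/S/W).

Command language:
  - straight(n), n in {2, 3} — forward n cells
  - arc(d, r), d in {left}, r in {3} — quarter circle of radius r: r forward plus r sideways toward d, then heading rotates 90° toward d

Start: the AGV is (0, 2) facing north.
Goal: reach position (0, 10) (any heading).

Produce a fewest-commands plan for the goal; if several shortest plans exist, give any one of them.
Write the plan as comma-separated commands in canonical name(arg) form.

straight(2), straight(3), straight(3)

from: (0, 2) facing north
[1] after straight(2): (0, 4) facing north
[2] after straight(3): (0, 7) facing north
[3] after straight(3): (0, 10) facing north
no 2-step plan works, so 3 is optimal.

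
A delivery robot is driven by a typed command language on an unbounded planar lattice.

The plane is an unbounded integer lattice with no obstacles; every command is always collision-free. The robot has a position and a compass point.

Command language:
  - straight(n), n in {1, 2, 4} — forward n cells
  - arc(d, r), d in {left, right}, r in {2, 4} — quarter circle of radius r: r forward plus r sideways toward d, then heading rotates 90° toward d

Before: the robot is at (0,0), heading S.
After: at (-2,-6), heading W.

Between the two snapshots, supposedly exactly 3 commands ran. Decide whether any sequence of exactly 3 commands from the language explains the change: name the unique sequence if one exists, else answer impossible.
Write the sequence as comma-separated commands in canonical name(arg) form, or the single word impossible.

key: position moved to (-2,-6) AND the heading swung to W — translation plus rotation needed
t0: at (0,0), heading S
[1] after straight(2): at (0,-2), heading S
[2] after straight(2): at (0,-4), heading S
[3] after arc(right, 2): at (-2,-6), heading W
no other 3-command option fits: unique.

straight(2), straight(2), arc(right, 2)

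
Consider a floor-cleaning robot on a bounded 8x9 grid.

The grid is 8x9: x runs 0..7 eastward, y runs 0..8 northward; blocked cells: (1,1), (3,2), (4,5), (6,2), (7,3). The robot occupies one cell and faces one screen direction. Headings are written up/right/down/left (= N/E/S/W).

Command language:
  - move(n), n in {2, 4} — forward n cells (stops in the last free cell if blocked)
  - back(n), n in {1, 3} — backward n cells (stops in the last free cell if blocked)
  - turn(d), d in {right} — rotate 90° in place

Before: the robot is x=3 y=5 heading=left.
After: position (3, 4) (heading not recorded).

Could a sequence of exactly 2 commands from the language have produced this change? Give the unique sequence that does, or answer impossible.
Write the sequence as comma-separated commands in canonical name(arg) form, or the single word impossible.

turn(right), back(1)

key: order matters: swapping turn(right) and back(1) lands elsewhere
t0: x=3 y=5 heading=left
1. turn(right) → x=3 y=5 heading=up
2. back(1) → x=3 y=4 heading=up
no rival 2-sequence matches.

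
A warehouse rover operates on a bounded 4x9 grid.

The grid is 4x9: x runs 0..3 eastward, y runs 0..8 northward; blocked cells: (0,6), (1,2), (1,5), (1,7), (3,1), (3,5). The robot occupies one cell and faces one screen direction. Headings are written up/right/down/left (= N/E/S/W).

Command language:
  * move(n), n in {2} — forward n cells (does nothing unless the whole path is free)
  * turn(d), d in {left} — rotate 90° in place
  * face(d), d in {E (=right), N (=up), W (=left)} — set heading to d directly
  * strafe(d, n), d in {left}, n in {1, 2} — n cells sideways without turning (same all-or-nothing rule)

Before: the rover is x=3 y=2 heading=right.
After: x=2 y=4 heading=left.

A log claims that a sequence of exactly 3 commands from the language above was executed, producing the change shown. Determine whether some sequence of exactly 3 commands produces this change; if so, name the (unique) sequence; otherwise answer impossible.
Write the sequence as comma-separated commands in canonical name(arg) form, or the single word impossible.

checked all 3-command options: none fits.

impossible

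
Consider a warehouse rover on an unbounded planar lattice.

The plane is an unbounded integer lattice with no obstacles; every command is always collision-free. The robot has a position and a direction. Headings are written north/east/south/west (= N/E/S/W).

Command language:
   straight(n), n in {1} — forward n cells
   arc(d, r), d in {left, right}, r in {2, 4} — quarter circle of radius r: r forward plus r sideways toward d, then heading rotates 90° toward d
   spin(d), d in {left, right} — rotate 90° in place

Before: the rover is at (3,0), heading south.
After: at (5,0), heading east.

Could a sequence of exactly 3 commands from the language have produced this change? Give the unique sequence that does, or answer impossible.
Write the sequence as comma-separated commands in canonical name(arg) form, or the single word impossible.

spin(left), straight(1), straight(1)

key: running straight(1) before spin(left) would end elsewhere — order is forced
from: at (3,0), heading south
[1] after spin(left): at (3,0), heading east
[2] after straight(1): at (4,0), heading east
[3] after straight(1): at (5,0), heading east
uniquely the one of 343 3-step routes that fits.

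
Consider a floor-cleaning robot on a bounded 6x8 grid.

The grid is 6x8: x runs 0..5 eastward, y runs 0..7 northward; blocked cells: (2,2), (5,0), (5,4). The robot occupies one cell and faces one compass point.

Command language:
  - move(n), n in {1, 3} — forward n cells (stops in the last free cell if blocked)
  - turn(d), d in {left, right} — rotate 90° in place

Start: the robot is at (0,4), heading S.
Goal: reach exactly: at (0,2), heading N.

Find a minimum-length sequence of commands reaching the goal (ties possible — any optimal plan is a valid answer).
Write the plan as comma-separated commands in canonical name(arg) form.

t0: at (0,4), heading S
t=1 move(3) ⇒ at (0,1), heading S
t=2 turn(left) ⇒ at (0,1), heading E
t=3 turn(left) ⇒ at (0,1), heading N
t=4 move(1) ⇒ at (0,2), heading N
nothing shorter than 4 reaches the goal.

move(3), turn(left), turn(left), move(1)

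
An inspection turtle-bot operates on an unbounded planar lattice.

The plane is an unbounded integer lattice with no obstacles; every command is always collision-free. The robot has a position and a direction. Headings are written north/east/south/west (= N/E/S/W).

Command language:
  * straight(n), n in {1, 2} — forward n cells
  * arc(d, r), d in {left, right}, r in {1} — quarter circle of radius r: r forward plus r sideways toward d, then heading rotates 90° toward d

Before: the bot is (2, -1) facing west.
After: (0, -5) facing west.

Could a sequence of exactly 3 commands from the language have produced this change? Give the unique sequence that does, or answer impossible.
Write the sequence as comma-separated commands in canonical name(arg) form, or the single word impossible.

key: heading stays W — rotations cancel among the 3 commands
initial: (2, -1) facing west
[1] after arc(left, 1): (1, -2) facing south
[2] after straight(2): (1, -4) facing south
[3] after arc(right, 1): (0, -5) facing west
all 64 alternatives checked — unique.

arc(left, 1), straight(2), arc(right, 1)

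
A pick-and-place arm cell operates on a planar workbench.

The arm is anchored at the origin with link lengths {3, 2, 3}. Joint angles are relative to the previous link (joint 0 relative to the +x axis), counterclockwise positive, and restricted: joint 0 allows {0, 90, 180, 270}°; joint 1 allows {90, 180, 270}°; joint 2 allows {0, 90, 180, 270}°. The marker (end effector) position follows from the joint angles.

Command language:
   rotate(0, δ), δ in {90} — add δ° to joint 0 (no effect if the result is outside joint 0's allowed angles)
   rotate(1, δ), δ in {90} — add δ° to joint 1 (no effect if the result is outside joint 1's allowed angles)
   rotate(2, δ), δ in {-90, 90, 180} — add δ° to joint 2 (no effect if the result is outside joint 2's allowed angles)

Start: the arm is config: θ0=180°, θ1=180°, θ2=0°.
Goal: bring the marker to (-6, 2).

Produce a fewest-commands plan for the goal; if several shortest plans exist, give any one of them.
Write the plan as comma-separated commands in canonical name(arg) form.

from: config: θ0=180°, θ1=180°, θ2=0°
step 1 (rotate(2, 90)): config: θ0=180°, θ1=180°, θ2=90°
step 2 (rotate(1, 90)): config: θ0=180°, θ1=270°, θ2=90°
shorter routes all fall short; 2 is best.

rotate(2, 90), rotate(1, 90)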